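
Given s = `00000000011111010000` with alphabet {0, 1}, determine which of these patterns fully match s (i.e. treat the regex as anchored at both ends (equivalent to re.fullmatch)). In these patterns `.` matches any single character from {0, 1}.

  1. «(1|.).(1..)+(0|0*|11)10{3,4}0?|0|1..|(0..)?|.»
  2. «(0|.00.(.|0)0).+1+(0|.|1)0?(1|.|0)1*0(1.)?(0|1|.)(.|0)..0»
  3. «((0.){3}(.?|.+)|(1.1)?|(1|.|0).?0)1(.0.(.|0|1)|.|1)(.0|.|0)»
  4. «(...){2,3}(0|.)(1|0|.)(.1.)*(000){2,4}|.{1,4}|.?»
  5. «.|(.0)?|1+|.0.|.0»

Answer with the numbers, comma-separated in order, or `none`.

2

1 → no match
2 → match
3 → no match
4 → no match
5 → no match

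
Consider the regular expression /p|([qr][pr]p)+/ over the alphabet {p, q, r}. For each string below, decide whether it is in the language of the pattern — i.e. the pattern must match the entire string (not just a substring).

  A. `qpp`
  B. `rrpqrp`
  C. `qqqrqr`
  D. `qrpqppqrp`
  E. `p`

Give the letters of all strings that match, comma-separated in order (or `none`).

A, B, D, E

A → match
B → match
C → no match — must end with `p`
D → match
E → match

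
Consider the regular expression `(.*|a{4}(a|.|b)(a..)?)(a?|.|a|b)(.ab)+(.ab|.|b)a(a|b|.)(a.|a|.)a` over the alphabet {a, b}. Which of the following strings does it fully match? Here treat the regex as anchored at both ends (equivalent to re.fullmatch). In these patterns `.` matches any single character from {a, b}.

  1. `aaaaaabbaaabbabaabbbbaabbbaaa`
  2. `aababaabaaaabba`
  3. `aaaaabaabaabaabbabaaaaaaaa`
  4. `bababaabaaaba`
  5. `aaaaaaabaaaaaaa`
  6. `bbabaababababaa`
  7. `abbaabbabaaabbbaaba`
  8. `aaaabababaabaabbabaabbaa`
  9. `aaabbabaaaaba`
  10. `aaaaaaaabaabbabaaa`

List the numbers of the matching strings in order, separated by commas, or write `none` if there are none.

1 → no match
2 → no match
3 → no match
4 → match
5 → no match
6 → no match
7 → no match
8 → no match
9 → match
10 → match

4, 9, 10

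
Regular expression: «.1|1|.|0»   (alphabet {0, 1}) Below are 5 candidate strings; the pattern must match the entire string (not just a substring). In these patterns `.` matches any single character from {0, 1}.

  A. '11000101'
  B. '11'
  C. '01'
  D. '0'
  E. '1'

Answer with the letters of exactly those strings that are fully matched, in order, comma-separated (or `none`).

B, C, D, E

A → no match
B → match
C → match
D → match
E → match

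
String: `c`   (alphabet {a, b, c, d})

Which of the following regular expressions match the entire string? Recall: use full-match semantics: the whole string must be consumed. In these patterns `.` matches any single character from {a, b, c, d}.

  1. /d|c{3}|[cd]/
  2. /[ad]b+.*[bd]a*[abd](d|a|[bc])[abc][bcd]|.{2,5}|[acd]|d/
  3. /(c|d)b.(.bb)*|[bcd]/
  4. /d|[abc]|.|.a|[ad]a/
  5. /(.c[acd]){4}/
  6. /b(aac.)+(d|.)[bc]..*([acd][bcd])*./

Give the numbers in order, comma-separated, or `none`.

1, 2, 3, 4

1 → match
2 → match
3 → match
4 → match
5 → no match
6 → no match — must start with `baac`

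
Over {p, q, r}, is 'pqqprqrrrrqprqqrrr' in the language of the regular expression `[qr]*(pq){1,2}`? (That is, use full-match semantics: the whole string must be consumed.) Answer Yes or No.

Every match must end with 'pq', but 'pqqprqrrrrqprqqrrr' does not.

No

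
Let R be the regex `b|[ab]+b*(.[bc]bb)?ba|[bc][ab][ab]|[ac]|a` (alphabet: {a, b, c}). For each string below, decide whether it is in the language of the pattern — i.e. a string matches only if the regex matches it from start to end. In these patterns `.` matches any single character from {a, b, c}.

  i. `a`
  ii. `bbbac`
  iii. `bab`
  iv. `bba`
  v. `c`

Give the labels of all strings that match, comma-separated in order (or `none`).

i, iii, iv, v

i → match
ii → no match
iii → match
iv → match
v → match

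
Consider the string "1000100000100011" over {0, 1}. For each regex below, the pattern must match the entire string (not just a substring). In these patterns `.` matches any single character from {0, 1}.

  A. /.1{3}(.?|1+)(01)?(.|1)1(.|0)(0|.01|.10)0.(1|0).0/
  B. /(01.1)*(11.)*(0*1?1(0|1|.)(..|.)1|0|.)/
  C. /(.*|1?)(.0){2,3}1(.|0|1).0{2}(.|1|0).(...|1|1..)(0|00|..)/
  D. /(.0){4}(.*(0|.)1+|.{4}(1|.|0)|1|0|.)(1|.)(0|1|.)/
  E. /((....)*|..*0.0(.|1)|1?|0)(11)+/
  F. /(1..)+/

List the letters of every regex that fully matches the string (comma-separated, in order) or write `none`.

A → no match — must end with "0"
B → no match
C → match
D → no match
E → no match
F → no match

C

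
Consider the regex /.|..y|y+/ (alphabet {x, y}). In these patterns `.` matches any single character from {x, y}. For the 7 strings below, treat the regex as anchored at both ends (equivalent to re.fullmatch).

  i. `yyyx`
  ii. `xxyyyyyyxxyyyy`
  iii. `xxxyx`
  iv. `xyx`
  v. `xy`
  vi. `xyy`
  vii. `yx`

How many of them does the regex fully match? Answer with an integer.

i → no match
ii → no match
iii → no match
iv → no match
v → no match
vi → match
vii → no match
Total matched: 1

1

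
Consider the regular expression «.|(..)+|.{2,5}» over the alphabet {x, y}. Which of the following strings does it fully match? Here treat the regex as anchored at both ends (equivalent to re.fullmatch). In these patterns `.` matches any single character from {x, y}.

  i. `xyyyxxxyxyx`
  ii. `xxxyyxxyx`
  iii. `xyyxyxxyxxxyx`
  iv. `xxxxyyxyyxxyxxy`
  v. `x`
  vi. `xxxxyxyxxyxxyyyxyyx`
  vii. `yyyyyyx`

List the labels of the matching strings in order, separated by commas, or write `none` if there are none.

v

i → no match
ii → no match
iii → no match
iv → no match
v → match
vi → no match
vii → no match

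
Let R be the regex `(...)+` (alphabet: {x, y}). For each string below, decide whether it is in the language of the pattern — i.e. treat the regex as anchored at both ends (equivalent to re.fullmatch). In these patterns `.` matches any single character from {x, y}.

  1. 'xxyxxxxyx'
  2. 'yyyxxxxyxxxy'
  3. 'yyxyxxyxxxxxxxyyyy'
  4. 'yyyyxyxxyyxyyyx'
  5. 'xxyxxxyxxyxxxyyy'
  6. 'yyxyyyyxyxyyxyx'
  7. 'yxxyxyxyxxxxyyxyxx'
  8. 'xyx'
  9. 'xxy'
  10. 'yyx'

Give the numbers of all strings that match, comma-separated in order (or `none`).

1 → match
2 → match
3 → match
4 → match
5 → no match
6 → match
7 → match
8 → match
9 → match
10 → match

1, 2, 3, 4, 6, 7, 8, 9, 10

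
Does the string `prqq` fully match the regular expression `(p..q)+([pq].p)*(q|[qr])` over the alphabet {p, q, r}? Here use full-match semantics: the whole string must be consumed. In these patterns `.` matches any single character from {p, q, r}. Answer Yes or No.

No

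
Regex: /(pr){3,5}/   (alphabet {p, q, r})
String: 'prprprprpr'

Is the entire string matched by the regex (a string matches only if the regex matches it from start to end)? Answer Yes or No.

Yes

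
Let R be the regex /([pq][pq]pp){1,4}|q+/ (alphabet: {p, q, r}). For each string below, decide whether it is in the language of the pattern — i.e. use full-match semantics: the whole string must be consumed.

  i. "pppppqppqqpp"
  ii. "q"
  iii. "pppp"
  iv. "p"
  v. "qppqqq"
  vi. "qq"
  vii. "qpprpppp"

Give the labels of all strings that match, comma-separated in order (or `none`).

i, ii, iii, vi

i → match
ii → match
iii → match
iv → no match
v → no match
vi → match
vii → no match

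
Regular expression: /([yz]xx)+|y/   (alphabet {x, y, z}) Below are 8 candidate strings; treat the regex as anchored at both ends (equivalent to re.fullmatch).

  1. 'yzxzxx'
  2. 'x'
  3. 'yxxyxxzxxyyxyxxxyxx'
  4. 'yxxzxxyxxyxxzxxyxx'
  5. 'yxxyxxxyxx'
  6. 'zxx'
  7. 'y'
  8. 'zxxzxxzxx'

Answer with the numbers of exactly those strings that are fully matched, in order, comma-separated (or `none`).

1 → no match
2 → no match
3 → no match
4 → match
5 → no match
6 → match
7 → match
8 → match

4, 6, 7, 8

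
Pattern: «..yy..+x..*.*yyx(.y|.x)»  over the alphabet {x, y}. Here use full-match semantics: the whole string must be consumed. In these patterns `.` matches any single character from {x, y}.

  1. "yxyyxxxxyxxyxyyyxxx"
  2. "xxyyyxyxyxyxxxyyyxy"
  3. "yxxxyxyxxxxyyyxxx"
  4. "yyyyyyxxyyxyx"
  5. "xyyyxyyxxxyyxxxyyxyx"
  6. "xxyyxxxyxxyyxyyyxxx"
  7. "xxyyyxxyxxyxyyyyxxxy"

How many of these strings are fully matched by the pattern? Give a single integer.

1 → match
2 → no match
3 → no match
4 → match
5 → match
6 → match
7 → no match
Total matched: 4

4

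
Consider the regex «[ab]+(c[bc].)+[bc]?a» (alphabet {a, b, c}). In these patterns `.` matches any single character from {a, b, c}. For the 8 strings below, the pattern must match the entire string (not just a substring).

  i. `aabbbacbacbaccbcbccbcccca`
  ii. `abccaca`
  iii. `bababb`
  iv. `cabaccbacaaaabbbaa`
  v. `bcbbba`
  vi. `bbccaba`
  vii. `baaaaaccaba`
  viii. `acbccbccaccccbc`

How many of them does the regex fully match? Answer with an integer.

5

i → match
ii. `abccaca` → match
iii. `bababb` → no match — must end with `a`
iv → no match
v. `bcbbba` → match
vi. `bbccaba` → match
vii. `baaaaaccaba` → match
viii → no match — must end with `a`
Total matched: 5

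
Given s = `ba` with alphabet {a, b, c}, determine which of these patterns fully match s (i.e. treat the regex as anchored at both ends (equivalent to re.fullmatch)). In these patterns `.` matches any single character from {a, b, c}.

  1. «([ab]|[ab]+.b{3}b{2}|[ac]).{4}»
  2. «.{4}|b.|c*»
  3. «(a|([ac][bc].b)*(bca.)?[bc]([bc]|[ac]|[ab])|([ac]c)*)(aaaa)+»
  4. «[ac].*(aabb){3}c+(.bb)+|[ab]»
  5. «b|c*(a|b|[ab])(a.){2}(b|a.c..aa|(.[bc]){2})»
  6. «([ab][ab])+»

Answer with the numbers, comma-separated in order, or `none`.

1 → no match
2 → match
3 → no match — must end with `aaaa`
4 → no match
5 → no match
6 → match

2, 6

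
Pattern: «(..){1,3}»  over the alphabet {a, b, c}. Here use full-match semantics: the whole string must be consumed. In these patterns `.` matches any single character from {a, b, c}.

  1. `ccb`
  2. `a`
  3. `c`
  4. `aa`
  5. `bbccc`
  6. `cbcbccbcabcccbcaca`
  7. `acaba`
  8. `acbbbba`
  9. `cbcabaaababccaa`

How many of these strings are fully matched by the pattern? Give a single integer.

1 → no match
2 → no match
3 → no match
4 → match
5 → no match
6 → no match
7 → no match
8 → no match
9 → no match
Total matched: 1

1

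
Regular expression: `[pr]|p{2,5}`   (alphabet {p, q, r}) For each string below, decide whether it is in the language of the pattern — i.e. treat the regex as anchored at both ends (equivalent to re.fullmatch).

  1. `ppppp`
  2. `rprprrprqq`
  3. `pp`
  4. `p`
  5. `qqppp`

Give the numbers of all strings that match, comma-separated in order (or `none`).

1, 3, 4

1. `ppppp` → match
2. `rprprrprqq` → no match
3. `pp` → match
4. `p` → match
5. `qqppp` → no match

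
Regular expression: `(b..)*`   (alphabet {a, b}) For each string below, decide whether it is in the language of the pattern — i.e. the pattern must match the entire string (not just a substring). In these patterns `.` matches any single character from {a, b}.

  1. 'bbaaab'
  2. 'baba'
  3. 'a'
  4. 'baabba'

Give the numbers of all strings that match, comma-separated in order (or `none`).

4

1 → no match
2 → no match
3 → no match
4 → match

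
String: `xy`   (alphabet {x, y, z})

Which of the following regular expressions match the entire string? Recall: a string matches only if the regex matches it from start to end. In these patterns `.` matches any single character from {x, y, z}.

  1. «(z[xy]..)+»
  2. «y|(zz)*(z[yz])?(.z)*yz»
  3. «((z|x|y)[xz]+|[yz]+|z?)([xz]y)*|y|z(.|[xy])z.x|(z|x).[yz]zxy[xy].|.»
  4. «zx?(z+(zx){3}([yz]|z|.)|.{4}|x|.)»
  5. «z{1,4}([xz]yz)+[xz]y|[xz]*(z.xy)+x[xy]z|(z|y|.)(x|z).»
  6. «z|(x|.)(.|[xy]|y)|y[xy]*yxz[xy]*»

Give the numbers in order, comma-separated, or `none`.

3, 6

1 → no match — must start with `z`
2 → no match
3 → match
4 → no match — must start with `z`
5 → no match
6 → match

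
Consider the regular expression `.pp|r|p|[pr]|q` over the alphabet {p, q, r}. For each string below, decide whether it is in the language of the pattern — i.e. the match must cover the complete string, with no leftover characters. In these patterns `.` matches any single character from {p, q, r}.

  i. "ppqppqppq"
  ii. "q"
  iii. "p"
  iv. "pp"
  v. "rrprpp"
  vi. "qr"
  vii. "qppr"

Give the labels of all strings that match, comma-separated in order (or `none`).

i → no match
ii → match
iii → match
iv → no match
v → no match
vi → no match
vii → no match

ii, iii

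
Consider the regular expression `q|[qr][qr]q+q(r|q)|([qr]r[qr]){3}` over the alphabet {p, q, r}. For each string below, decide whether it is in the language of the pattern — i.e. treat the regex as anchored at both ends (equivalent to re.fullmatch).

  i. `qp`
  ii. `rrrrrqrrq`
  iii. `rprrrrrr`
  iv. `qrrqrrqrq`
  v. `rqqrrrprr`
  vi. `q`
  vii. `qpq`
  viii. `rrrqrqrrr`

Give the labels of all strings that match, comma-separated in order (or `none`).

i → no match
ii → match
iii → no match
iv → match
v → no match
vi → match
vii → no match
viii → match

ii, iv, vi, viii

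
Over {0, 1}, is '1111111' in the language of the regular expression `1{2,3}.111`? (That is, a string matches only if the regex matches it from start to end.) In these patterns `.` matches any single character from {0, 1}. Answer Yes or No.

Yes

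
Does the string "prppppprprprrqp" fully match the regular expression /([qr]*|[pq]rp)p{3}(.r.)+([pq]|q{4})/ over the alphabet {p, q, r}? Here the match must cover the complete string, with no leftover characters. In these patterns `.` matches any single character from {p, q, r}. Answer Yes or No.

No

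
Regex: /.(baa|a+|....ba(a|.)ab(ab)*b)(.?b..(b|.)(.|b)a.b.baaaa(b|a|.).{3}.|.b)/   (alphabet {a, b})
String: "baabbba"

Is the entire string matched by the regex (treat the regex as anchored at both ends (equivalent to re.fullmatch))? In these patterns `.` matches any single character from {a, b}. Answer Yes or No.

No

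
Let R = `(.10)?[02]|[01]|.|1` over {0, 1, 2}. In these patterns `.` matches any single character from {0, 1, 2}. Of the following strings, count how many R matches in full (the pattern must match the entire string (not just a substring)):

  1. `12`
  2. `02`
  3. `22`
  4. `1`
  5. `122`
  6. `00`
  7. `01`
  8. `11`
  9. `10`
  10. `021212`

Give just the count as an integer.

1 → no match
2 → no match
3 → no match
4 → match
5 → no match
6 → no match
7 → no match
8 → no match
9 → no match
10 → no match
Total matched: 1

1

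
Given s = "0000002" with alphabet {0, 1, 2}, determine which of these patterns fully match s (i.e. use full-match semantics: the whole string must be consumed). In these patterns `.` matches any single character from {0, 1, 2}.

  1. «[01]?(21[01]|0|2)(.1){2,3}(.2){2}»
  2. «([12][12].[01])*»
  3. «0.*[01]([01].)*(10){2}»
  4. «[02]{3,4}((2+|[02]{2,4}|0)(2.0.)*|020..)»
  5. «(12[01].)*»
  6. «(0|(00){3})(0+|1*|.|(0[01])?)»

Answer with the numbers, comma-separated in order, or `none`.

1 → no match
2 → no match
3 → no match — must end with "10"
4 → match
5 → no match
6 → match

4, 6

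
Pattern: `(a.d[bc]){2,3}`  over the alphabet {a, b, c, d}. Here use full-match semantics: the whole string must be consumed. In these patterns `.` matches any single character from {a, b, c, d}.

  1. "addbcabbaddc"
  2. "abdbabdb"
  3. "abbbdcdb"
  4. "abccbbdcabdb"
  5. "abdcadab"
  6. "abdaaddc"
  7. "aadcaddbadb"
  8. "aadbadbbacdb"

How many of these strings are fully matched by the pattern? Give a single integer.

1 → no match
2 → match
3 → no match
4 → no match
5 → no match
6 → no match
7 → no match
8 → no match
Total matched: 1

1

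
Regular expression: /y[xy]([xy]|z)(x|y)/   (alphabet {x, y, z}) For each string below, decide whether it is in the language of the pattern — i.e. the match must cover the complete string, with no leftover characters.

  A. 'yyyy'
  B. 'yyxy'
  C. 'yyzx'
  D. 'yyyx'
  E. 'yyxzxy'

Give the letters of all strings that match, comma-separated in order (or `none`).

A → match
B → match
C → match
D → match
E → no match

A, B, C, D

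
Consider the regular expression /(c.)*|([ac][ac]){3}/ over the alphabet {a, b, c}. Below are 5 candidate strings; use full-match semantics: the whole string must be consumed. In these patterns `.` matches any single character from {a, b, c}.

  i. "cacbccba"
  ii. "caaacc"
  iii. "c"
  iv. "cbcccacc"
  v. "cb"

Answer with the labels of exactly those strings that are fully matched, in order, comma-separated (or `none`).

ii, iv, v

i. "cacbccba" → no match
ii. "caaacc" → match
iii. "c" → no match
iv. "cbcccacc" → match
v. "cb" → match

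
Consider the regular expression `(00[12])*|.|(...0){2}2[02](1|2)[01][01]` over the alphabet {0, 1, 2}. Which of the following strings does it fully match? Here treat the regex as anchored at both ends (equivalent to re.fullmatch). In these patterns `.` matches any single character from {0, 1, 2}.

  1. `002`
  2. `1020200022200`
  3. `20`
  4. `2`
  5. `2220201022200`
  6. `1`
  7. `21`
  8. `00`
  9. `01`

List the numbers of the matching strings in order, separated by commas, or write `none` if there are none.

1, 2, 4, 5, 6

1. `002` → match
2 → match
3. `20` → no match
4. `2` → match
5 → match
6. `1` → match
7. `21` → no match
8. `00` → no match
9. `01` → no match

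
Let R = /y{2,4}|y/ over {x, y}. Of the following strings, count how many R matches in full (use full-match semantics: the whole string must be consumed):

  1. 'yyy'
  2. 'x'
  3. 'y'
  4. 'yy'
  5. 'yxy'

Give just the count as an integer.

1 → match
2 → no match — must start with 'y'
3 → match
4 → match
5 → no match
Total matched: 3

3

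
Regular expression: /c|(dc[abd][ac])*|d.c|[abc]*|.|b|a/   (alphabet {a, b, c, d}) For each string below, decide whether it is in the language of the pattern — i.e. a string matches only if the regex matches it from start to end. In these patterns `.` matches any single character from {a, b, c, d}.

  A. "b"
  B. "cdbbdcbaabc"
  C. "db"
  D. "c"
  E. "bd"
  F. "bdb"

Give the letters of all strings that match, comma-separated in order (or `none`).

A, D

A → match
B → no match
C → no match
D → match
E → no match
F → no match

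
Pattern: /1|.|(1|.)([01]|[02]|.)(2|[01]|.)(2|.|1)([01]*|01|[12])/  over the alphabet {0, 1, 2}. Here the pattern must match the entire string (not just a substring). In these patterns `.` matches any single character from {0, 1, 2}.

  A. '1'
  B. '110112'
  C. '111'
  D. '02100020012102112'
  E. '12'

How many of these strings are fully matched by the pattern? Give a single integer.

A → match
B → no match
C → no match
D → no match
E → no match
Total matched: 1

1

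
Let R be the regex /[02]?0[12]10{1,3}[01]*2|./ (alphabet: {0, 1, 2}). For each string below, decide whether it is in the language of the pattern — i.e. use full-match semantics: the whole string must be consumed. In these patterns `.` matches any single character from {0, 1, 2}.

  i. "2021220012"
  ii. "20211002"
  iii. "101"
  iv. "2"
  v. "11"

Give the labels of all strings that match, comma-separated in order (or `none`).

iv

i → no match
ii → no match
iii → no match
iv → match
v → no match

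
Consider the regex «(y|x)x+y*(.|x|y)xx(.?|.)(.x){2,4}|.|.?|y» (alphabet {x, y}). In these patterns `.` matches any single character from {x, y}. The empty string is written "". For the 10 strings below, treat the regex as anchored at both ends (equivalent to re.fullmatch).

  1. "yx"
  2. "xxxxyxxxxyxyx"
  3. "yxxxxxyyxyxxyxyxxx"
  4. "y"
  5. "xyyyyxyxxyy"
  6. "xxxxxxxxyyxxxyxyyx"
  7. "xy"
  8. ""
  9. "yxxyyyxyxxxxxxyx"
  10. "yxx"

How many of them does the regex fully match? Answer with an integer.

3

1 → no match
2 → match
3 → no match
4 → match
5 → no match
6 → no match
7 → no match
8 → match
9 → no match
10 → no match
Total matched: 3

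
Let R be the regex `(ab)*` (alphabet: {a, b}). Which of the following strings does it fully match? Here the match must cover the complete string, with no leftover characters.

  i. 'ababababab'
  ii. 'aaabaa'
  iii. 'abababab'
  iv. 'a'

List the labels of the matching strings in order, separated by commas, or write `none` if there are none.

i, iii

i → match
ii → no match
iii → match
iv → no match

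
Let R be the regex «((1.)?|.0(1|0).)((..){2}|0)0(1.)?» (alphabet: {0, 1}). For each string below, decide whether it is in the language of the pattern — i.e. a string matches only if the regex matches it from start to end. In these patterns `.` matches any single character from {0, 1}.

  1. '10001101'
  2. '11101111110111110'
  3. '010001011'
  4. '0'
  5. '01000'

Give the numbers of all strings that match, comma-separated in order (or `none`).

5

1 → no match
2 → no match
3 → no match
4 → no match
5 → match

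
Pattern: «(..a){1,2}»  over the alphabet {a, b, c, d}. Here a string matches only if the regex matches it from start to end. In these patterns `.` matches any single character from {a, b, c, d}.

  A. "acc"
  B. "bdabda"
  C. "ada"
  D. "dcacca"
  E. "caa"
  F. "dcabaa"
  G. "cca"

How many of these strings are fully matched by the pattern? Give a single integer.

A → no match — must end with "a"
B → match
C → match
D → match
E → match
F → match
G → match
Total matched: 6

6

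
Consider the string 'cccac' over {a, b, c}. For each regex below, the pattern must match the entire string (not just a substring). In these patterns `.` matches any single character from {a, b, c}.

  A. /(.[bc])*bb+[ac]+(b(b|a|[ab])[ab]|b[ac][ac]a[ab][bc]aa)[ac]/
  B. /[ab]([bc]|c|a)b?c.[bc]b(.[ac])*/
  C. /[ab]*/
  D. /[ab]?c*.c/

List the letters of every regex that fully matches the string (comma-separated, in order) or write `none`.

A → no match
B → no match
C → no match
D → match

D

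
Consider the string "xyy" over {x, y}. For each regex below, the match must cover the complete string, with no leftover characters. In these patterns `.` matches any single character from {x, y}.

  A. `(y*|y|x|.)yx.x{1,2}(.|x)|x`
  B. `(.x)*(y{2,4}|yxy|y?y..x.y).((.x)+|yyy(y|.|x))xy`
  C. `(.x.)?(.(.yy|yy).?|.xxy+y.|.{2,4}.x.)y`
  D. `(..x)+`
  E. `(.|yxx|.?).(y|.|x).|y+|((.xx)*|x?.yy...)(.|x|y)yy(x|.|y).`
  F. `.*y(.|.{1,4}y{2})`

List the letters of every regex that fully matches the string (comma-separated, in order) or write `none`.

A → no match
B → no match — must end with "xy"
C → no match
D → no match — must end with "x"
E → match
F → match

E, F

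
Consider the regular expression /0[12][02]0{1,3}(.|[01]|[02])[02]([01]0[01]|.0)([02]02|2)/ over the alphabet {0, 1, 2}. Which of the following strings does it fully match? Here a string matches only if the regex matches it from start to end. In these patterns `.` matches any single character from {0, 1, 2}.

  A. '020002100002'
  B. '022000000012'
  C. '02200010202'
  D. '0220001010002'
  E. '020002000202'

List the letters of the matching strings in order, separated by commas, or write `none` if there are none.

A, B, C, D, E

A → match
B → match
C → match
D → match
E → match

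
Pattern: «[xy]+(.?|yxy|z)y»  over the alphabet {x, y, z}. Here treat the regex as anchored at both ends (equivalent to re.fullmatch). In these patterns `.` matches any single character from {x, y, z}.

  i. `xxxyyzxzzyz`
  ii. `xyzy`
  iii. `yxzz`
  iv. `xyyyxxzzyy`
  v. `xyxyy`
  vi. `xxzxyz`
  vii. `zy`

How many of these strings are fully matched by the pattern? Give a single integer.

i. `xxxyyzxzzyz` → no match — must end with `y`
ii. `xyzy` → match
iii. `yxzz` → no match — must end with `y`
iv. `xyyyxxzzyy` → no match
v. `xyxyy` → match
vi. `xxzxyz` → no match — must end with `y`
vii. `zy` → no match
Total matched: 2

2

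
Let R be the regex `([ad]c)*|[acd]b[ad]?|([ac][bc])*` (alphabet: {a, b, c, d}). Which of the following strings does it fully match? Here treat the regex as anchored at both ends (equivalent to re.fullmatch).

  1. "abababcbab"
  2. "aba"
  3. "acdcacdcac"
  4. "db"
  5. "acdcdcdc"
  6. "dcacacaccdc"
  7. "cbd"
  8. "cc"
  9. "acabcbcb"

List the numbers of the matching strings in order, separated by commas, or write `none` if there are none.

1. "abababcbab" → match
2. "aba" → match
3. "acdcacdcac" → match
4. "db" → match
5. "acdcdcdc" → match
6. "dcacacaccdc" → no match
7. "cbd" → match
8. "cc" → match
9. "acabcbcb" → match

1, 2, 3, 4, 5, 7, 8, 9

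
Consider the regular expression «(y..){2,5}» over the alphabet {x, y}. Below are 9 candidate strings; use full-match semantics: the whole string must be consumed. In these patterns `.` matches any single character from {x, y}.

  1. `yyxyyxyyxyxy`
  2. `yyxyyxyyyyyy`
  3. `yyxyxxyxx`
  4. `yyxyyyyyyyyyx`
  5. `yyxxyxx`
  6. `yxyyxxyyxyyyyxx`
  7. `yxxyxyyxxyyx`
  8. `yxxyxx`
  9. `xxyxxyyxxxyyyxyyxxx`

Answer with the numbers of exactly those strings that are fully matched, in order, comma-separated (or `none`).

1. `yyxyyxyyxyxy` → match
2. `yyxyyxyyyyyy` → match
3. `yyxyxxyxx` → match
4 → no match
5. `yyxxyxx` → no match
6 → match
7. `yxxyxyyxxyyx` → match
8. `yxxyxx` → match
9 → no match — must start with `y`

1, 2, 3, 6, 7, 8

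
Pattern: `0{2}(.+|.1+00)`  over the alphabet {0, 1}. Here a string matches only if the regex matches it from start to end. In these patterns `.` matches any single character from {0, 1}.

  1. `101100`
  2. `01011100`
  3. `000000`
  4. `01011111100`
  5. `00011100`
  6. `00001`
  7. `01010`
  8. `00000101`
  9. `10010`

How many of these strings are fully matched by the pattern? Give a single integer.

1. `101100` → no match — must start with `0`
2. `01011100` → no match
3. `000000` → match
4. `01011111100` → no match
5. `00011100` → match
6. `00001` → match
7. `01010` → no match
8. `00000101` → match
9. `10010` → no match — must start with `0`
Total matched: 4

4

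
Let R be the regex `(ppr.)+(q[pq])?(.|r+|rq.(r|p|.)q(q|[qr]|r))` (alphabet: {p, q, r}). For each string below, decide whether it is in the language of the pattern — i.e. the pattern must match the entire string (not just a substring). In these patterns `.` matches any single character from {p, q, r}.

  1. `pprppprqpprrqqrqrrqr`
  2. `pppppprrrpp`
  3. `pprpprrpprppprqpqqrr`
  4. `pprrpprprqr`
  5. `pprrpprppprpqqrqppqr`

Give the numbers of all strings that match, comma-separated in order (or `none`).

1, 5

1 → match
2 → no match — must start with `ppr`
3 → no match
4 → no match
5 → match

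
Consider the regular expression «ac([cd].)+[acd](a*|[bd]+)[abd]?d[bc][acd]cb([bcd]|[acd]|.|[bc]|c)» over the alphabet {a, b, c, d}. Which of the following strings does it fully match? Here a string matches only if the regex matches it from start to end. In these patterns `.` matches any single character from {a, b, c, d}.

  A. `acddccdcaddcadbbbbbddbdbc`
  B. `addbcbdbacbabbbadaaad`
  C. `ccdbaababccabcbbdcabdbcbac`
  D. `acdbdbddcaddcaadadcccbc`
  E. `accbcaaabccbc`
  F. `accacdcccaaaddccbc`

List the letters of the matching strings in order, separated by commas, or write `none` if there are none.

D

A → no match
B → no match — must start with `ac`
C → no match — must start with `ac`
D → match
E → no match
F → no match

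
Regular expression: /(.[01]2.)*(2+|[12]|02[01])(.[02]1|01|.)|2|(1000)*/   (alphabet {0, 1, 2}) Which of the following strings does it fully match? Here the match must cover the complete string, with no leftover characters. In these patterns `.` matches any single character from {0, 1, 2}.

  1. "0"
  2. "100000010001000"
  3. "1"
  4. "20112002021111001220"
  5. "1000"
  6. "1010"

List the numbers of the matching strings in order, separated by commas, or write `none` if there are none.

5

1 → no match
2 → no match
3 → no match
4 → no match
5 → match
6 → no match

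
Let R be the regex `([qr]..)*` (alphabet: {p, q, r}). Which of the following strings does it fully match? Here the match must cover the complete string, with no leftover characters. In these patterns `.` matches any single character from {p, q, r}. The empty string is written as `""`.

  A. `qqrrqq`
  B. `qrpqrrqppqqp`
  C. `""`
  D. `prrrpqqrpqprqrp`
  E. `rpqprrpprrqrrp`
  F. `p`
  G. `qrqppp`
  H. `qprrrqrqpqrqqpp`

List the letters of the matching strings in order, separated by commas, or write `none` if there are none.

A, B, C, H

A. `qqrrqq` → match
B. `qrpqrrqppqqp` → match
C. `""` → match
D → no match
E → no match
F. `p` → no match
G. `qrqppp` → no match
H → match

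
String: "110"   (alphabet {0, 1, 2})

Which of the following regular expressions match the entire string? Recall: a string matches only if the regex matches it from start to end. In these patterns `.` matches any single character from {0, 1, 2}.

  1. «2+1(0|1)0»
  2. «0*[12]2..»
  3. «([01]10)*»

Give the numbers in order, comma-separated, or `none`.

1 → no match — must start with "2"
2 → no match
3 → match

3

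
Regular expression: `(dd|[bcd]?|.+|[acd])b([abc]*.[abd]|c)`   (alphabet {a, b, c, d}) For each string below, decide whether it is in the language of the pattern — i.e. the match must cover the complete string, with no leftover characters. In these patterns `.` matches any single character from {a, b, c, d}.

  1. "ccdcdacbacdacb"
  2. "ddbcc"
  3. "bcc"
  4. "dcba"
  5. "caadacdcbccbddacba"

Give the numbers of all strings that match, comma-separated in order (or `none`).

none

1 → no match
2 → no match
3 → no match
4 → no match
5 → no match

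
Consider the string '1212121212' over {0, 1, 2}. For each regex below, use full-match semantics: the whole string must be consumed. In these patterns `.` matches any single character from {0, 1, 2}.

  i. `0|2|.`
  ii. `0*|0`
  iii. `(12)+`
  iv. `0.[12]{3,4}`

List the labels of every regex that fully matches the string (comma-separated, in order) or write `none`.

i → no match
ii → no match
iii → match
iv → no match — must start with '0'

iii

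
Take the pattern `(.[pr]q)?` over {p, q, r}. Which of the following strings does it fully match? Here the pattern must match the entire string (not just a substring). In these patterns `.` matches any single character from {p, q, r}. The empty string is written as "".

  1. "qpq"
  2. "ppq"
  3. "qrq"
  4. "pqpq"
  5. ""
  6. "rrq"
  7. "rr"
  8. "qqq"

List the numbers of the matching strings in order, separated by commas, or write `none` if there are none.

1, 2, 3, 5, 6

1 → match
2 → match
3 → match
4 → no match
5 → match
6 → match
7 → no match
8 → no match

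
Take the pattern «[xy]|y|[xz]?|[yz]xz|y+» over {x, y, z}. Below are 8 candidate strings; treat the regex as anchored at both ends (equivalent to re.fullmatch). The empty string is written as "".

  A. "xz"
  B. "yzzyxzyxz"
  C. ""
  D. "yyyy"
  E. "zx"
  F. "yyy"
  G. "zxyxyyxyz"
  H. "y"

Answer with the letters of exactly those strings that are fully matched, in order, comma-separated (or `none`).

C, D, F, H

A. "xz" → no match
B. "yzzyxzyxz" → no match
C. "" → match
D. "yyyy" → match
E. "zx" → no match
F. "yyy" → match
G. "zxyxyyxyz" → no match
H. "y" → match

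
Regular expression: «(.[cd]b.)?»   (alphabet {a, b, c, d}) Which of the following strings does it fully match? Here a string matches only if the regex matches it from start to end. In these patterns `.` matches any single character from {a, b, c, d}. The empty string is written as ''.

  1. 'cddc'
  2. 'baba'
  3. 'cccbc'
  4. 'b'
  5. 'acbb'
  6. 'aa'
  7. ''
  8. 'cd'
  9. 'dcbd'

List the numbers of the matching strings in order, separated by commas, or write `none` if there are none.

5, 7, 9

1 → no match
2 → no match
3 → no match
4 → no match
5 → match
6 → no match
7 → match
8 → no match
9 → match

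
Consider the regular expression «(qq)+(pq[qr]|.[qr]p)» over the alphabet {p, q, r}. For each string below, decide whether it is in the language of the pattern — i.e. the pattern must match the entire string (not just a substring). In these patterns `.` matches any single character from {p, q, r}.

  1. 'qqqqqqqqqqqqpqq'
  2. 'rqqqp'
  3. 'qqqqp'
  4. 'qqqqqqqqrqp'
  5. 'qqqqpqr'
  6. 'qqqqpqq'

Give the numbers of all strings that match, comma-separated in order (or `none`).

1, 3, 4, 5, 6

1 → match
2 → no match — must start with 'qq'
3 → match
4 → match
5 → match
6 → match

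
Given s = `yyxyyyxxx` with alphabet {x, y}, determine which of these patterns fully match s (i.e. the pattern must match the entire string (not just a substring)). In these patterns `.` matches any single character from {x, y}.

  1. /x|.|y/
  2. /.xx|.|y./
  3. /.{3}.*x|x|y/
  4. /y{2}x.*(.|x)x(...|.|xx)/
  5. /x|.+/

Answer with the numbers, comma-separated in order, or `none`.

1 → no match
2 → no match
3 → match
4 → match
5 → match

3, 4, 5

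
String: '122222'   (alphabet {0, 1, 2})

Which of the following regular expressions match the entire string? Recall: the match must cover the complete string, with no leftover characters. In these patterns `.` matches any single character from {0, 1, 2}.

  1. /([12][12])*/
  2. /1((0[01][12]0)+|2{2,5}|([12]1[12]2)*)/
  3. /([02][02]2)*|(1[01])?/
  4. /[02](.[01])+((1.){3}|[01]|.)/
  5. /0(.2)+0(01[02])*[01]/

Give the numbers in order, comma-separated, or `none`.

1, 2

1 → match
2 → match
3 → no match
4 → no match
5 → no match — must start with '0'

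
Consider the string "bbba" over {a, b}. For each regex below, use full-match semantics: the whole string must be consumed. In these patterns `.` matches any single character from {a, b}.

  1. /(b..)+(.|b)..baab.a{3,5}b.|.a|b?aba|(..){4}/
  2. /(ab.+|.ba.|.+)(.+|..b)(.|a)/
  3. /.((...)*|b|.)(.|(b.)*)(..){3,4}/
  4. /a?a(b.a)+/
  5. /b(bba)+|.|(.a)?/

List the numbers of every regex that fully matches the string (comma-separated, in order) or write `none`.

2, 5

1 → no match
2 → match
3 → no match
4 → no match
5 → match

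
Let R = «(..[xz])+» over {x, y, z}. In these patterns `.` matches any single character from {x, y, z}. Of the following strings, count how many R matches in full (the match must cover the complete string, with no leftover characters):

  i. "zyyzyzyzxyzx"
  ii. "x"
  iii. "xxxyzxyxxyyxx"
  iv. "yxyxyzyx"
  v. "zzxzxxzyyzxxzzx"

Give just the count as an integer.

0

i → no match
ii → no match
iii → no match
iv → no match
v → no match
Total matched: 0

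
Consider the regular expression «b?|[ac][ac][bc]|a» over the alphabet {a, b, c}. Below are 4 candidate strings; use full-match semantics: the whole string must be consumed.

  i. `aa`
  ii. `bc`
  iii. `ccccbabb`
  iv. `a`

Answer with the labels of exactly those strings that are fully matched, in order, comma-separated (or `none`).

i → no match
ii → no match
iii → no match
iv → match

iv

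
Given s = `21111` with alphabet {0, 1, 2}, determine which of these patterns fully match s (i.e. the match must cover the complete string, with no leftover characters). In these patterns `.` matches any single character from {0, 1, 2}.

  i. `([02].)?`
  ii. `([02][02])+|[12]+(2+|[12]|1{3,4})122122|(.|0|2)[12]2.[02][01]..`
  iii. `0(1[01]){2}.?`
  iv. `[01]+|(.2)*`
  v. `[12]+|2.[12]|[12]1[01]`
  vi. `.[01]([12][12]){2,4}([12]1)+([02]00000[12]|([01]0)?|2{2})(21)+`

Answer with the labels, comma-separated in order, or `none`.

i → no match
ii → no match
iii → no match — must start with `01`
iv → no match
v → match
vi → no match — must end with `21`

v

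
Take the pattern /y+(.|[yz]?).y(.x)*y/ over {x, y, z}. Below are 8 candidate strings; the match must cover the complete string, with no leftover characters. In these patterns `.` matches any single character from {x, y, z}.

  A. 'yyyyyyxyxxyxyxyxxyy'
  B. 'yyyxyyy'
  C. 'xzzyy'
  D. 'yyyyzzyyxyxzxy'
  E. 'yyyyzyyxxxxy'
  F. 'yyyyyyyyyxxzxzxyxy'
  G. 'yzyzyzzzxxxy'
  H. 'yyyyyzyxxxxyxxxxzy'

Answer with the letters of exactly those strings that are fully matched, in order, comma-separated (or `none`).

B, D, E, F

A → no match
B → match
C → no match — must start with 'y'
D → match
E → match
F → match
G → no match
H → no match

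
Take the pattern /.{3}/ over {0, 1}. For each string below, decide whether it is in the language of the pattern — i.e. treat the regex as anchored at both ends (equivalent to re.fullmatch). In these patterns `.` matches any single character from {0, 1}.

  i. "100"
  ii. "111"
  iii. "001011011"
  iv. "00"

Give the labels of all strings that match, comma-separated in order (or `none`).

i, ii

i → match
ii → match
iii → no match
iv → no match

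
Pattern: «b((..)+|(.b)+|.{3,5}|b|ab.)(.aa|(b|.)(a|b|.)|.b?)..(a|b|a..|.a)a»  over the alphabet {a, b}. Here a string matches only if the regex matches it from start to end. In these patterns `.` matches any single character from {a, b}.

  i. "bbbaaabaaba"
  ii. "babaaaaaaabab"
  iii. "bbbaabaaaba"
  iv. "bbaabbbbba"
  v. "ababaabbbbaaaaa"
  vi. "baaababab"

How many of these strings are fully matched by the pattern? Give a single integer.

i → match
ii → no match — must end with "a"
iii → match
iv → match
v → no match — must start with "b"
vi → no match — must end with "a"
Total matched: 3

3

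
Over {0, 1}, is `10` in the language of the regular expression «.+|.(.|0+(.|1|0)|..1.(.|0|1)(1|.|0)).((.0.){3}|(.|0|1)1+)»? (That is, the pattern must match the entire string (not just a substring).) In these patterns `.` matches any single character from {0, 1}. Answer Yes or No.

Yes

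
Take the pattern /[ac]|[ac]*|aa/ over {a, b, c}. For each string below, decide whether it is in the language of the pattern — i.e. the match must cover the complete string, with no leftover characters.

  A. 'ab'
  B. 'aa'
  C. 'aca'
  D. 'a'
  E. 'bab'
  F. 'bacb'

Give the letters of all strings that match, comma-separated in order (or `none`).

B, C, D

A. 'ab' → no match
B. 'aa' → match
C. 'aca' → match
D. 'a' → match
E. 'bab' → no match
F. 'bacb' → no match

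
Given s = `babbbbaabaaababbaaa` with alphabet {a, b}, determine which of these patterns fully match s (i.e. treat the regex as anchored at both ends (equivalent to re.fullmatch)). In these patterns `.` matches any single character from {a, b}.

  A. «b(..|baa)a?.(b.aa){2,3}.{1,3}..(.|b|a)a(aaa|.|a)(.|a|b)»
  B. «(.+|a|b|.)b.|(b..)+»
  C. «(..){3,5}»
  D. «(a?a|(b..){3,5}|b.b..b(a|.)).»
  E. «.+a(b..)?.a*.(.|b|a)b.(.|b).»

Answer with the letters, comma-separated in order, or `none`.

A, E

A → match
B → no match
C → no match
D → no match
E → match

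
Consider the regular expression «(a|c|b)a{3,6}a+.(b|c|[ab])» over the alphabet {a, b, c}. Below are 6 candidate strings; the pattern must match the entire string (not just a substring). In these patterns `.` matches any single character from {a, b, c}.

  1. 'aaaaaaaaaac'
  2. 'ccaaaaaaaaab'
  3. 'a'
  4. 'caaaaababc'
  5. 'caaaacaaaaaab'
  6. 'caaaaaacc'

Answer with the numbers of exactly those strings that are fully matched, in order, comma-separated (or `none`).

1 → match
2 → no match
3 → no match
4 → no match
5 → no match
6 → match

1, 6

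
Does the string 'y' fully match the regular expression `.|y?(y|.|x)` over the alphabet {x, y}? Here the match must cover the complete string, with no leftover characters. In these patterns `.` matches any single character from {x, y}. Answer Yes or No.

Yes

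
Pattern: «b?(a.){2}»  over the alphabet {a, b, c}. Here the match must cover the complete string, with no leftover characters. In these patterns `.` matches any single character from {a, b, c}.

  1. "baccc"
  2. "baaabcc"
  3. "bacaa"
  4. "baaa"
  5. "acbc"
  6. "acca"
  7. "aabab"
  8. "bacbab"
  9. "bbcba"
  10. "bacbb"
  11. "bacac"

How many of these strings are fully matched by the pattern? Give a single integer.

2

1 → no match
2 → no match
3 → match
4 → no match
5 → no match
6 → no match
7 → no match
8 → no match
9 → no match
10 → no match
11 → match
Total matched: 2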